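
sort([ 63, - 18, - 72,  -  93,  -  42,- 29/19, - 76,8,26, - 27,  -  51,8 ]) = [ -93, - 76, - 72,-51, - 42, - 27,  -  18, - 29/19,8,8 , 26,63 ]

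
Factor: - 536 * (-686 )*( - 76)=- 2^6 * 7^3 * 19^1 * 67^1=- 27944896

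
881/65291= 881/65291=0.01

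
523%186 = 151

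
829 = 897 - 68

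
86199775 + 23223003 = 109422778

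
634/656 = 317/328 = 0.97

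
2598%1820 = 778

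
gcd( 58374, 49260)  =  6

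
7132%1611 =688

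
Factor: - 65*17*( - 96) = 2^5*3^1*5^1*13^1*17^1 =106080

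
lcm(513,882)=50274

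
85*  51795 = 4402575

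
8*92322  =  738576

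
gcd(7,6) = 1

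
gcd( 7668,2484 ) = 108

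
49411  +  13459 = 62870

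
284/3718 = 142/1859 = 0.08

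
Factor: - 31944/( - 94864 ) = 2^ ( - 1)*3^1*7^ ( - 2)*11^1 = 33/98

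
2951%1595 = 1356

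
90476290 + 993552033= 1084028323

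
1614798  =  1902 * 849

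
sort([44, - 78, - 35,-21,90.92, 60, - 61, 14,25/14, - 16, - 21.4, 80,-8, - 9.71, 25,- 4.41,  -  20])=[  -  78,-61, - 35, - 21.4, - 21 ,  -  20, - 16, - 9.71, - 8,  -  4.41,25/14 , 14, 25,  44 , 60 , 80, 90.92]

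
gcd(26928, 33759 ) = 99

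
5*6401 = 32005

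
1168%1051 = 117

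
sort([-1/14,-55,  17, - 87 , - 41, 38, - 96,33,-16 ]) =[-96, - 87 ,  -  55 , - 41, - 16, - 1/14 , 17 , 33,38]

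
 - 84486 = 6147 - 90633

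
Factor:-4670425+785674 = -3^2*13^1*33203^1 = -3884751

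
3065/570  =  613/114 = 5.38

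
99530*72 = 7166160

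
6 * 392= 2352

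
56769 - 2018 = 54751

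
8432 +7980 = 16412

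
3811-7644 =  - 3833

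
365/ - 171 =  - 3 + 148/171 = -2.13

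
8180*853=6977540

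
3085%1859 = 1226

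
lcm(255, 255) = 255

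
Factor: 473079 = 3^1*103^1*1531^1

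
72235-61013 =11222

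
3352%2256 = 1096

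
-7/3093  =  -1+3086/3093 = - 0.00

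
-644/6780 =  - 1 + 1534/1695= - 0.09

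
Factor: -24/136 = -3^1*17^(-1 )=- 3/17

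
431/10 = 43 + 1/10 = 43.10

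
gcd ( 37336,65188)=4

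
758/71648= 379/35824 = 0.01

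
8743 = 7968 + 775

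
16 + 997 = 1013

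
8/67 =8/67  =  0.12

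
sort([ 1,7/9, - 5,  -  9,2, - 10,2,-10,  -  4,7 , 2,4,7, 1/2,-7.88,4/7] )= [ - 10 , - 10, - 9,  -  7.88, - 5, - 4,1/2,  4/7,7/9,1,2,2,2,4, 7 , 7] 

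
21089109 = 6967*3027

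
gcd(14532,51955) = 1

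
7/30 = 7/30  =  0.23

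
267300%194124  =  73176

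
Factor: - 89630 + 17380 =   -  2^1* 5^3 * 17^2 =-72250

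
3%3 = 0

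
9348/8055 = 3116/2685 = 1.16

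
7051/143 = 49  +  4/13 = 49.31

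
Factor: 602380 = 2^2*5^1 *30119^1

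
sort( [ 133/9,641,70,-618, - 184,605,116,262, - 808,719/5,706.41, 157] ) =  [ - 808, - 618, - 184 , 133/9,70,116,719/5,157,262,605,641 , 706.41 ]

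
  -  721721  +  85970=-635751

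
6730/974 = 6 + 443/487 =6.91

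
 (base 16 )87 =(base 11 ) 113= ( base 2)10000111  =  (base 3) 12000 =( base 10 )135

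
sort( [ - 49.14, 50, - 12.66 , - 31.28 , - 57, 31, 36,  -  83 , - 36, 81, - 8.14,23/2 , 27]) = [- 83, - 57, -49.14, - 36, - 31.28, - 12.66, - 8.14,23/2, 27,31, 36,  50,81 ] 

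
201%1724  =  201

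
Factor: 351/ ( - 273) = -9/7 = -3^2 * 7^( - 1)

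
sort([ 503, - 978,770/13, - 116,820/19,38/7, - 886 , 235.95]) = [ -978,-886, - 116, 38/7, 820/19, 770/13, 235.95 , 503 ]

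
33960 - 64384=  - 30424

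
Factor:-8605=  - 5^1*1721^1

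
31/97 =31/97 = 0.32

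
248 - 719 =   -  471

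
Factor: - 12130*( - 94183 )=1142439790 = 2^1*5^1 * 19^1*1213^1*4957^1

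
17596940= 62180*283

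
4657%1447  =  316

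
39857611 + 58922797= 98780408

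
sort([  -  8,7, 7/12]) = [ - 8, 7/12 , 7 ]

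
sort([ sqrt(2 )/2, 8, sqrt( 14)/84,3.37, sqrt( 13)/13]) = [sqrt ( 14)/84,sqrt( 13)/13, sqrt(2)/2, 3.37, 8]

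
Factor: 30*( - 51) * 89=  - 2^1*3^2*5^1 * 17^1* 89^1 = - 136170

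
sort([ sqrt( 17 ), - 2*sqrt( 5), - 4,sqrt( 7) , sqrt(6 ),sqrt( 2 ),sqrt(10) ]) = [ - 2*sqrt( 5 ), - 4, sqrt( 2 ), sqrt( 6), sqrt(7), sqrt( 10),sqrt( 17 )]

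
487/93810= 487/93810 =0.01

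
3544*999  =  3540456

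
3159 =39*81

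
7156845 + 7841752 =14998597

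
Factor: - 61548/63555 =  - 2^2 * 5^( - 1)*19^( - 1)*23^1 = - 92/95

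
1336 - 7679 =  - 6343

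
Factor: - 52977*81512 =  - 4318261224 = - 2^3*3^1*23^1*443^1*17659^1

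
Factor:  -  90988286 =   -  2^1*31^1*1467553^1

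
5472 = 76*72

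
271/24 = 271/24=11.29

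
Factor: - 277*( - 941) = 277^1*941^1 = 260657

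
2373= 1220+1153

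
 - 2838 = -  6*473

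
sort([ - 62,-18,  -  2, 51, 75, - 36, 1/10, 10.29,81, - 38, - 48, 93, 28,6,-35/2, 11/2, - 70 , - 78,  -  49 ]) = [ - 78, - 70,-62,-49, - 48,- 38,- 36,  -  18, - 35/2,- 2,1/10,11/2,6, 10.29, 28, 51, 75,81, 93]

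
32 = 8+24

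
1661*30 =49830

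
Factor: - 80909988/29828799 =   -  26969996/9942933 = - 2^2*3^(-1 )*7^( - 2)*11^( - 2)*13^(  -  1)*43^( - 1)*73^1*92363^1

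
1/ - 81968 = - 1/81968 = - 0.00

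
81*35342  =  2862702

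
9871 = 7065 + 2806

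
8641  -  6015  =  2626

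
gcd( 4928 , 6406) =2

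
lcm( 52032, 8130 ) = 260160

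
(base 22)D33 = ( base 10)6361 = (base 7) 24355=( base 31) 6J6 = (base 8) 14331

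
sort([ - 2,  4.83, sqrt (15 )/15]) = [ - 2,sqrt( 15)/15, 4.83 ]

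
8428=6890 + 1538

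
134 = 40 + 94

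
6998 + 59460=66458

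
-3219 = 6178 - 9397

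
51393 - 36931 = 14462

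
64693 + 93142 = 157835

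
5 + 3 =8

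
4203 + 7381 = 11584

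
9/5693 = 9/5693=0.00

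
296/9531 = 296/9531 = 0.03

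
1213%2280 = 1213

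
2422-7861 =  - 5439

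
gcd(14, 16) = 2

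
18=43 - 25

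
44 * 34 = 1496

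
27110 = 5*5422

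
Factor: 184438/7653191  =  2^1*7^ ( - 1)*13^( - 1) * 37^( - 1)*2273^(-1 )* 92219^1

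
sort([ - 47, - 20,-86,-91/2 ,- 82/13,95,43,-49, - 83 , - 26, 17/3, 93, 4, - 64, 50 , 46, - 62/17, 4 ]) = [- 86, - 83  ,- 64, - 49,  -  47, - 91/2, - 26,-20, - 82/13,-62/17, 4  ,  4,  17/3, 43,46, 50,93,95] 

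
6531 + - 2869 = 3662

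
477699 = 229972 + 247727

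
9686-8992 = 694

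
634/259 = 634/259 = 2.45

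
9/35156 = 9/35156 = 0.00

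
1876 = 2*938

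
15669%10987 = 4682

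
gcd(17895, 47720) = 5965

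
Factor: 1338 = 2^1*3^1*223^1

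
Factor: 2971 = 2971^1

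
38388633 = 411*93403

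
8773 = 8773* 1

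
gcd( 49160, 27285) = 5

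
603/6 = 100+1/2= 100.50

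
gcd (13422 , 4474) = 4474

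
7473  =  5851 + 1622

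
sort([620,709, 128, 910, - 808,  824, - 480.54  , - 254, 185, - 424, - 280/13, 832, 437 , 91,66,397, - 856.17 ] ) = [ - 856.17,- 808,  -  480.54, - 424, - 254, - 280/13, 66, 91, 128,185 , 397, 437, 620,709, 824, 832, 910 ]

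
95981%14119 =11267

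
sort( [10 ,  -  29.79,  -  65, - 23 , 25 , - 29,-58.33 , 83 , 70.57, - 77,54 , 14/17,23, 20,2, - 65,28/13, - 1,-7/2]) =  [  -  77, - 65 ,-65, - 58.33 ,- 29.79, - 29 ,-23,  -  7/2 , - 1,  14/17, 2 , 28/13,10 , 20,23,25 , 54,70.57,83]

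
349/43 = 8+5/43 = 8.12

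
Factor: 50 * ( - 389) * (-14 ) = 272300 =2^2*5^2*7^1  *389^1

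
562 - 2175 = - 1613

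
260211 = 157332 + 102879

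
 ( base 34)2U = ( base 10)98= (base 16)62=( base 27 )3H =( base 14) 70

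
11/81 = 11/81 =0.14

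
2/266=1/133 = 0.01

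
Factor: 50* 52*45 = 2^3*3^2*5^3*13^1  =  117000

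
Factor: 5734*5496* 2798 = 2^5*3^1*47^1*61^1*229^1*1399^1 = 88176351072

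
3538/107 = 3538/107 = 33.07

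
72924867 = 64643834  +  8281033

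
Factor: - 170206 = - 2^1*85103^1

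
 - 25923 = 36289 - 62212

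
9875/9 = 9875/9  =  1097.22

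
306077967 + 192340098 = 498418065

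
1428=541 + 887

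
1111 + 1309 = 2420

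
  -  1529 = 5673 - 7202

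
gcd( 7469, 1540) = 77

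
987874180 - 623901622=363972558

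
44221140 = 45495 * 972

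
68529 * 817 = 55988193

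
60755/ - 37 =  - 60755/37=-1642.03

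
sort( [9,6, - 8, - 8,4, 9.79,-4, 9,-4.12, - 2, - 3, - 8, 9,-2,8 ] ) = [ - 8,-8 ,-8,  -  4.12,  -  4  , - 3, - 2,-2,4, 6, 8 , 9,9,  9,  9.79 ]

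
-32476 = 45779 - 78255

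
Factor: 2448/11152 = 9/41   =  3^2*41^ ( - 1)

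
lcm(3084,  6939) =27756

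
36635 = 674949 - 638314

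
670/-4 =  - 168 + 1/2 = - 167.50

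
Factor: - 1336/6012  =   - 2/9= -2^1*3^( - 2) 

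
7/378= 1/54 = 0.02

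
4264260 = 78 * 54670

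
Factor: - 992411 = - 7^1*141773^1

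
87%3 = 0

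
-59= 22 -81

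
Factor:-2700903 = -3^1* 83^1* 10847^1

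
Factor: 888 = 2^3 *3^1 * 37^1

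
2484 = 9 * 276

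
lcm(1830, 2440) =7320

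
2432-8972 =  - 6540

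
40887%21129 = 19758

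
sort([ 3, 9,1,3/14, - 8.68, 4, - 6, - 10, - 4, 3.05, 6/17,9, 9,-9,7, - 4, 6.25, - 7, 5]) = [  -  10, - 9, - 8.68, - 7, - 6 , - 4 , - 4,3/14,6/17,1, 3,3.05,4, 5,6.25,7, 9, 9,9] 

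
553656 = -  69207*( - 8) 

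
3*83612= 250836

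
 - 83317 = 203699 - 287016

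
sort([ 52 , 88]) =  [ 52,88] 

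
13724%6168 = 1388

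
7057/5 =7057/5  =  1411.40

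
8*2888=23104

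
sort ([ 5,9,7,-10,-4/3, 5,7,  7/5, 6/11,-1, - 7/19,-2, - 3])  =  [ - 10, - 3, - 2, - 4/3,-1 ,-7/19,6/11, 7/5,5,5, 7,7,  9 ] 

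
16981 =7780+9201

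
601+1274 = 1875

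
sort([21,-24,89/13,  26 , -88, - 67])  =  [  -  88, - 67, - 24,89/13, 21, 26 ]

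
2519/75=33 + 44/75=33.59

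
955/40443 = 955/40443=0.02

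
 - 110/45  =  -22/9  =  -2.44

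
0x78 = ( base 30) 40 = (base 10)120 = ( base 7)231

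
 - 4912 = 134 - 5046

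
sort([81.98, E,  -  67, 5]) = [ - 67,  E,5, 81.98]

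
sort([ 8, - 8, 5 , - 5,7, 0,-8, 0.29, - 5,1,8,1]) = [- 8,-8,  -  5, -5,0,0.29,1,1,5, 7,8,8]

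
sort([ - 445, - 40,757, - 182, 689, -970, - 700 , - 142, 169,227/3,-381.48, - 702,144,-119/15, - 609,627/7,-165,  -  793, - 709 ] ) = [  -  970,  -  793, -709, - 702, - 700,  -  609 , - 445 , - 381.48,-182, - 165,  -  142, - 40,-119/15,227/3, 627/7, 144,169, 689, 757]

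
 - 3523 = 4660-8183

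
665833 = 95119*7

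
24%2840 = 24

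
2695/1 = 2695 = 2695.00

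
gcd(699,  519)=3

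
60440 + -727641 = - 667201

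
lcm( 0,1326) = 0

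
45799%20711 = 4377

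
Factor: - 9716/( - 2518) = 4858/1259 = 2^1*7^1*347^1*1259^( - 1)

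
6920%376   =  152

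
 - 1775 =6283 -8058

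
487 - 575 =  - 88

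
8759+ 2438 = 11197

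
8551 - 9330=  - 779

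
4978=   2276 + 2702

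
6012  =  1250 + 4762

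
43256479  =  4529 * 9551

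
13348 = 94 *142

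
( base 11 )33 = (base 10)36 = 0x24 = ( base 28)18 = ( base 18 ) 20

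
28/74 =14/37= 0.38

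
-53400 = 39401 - 92801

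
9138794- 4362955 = 4775839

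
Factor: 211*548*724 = 83714672 = 2^4*137^1*181^1*211^1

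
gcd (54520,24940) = 580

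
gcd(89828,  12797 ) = 1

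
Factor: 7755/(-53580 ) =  - 2^(  -  2 )*11^1* 19^ ( - 1 ) = - 11/76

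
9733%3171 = 220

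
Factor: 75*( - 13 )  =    -  975 = - 3^1 * 5^2*13^1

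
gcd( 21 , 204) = 3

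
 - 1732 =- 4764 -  - 3032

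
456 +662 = 1118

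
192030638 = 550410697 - 358380059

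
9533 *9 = 85797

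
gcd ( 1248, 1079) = 13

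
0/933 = 0 = 0.00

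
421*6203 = 2611463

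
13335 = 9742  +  3593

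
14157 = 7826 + 6331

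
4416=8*552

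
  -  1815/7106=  - 165/646 = - 0.26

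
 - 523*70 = -36610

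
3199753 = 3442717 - 242964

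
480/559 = 480/559 = 0.86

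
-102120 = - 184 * 555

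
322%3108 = 322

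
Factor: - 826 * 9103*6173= - 2^1*7^1*59^1* 6173^1*9103^1 = -46415268494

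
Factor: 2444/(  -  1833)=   -  2^2 * 3^( -1) = - 4/3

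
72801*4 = 291204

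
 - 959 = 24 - 983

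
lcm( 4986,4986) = 4986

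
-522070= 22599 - 544669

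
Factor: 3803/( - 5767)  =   - 73^( - 1)*79^( - 1)*3803^1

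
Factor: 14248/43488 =1781/5436 = 2^( - 2)*3^( - 2 )*13^1*137^1*151^( - 1)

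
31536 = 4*7884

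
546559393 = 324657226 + 221902167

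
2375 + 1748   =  4123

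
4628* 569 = 2633332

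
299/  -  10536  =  -299/10536 = -  0.03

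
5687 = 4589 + 1098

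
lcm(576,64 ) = 576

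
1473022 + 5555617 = 7028639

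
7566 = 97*78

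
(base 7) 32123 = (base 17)1a8g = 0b1111100010011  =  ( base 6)100455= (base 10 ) 7955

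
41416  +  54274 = 95690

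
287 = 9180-8893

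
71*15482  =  1099222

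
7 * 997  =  6979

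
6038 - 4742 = 1296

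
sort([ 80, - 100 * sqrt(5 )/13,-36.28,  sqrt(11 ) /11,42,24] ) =[ - 36.28, - 100 * sqrt( 5 )/13, sqrt ( 11 ) /11, 24,42,80] 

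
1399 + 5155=6554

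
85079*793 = 67467647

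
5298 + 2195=7493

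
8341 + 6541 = 14882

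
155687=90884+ 64803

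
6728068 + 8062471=14790539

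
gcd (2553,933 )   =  3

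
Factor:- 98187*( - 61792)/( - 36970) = - 3033585552/18485= -  2^4*3^1*5^(-1) * 23^1 * 1423^1 * 1931^1*3697^( - 1 )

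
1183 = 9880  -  8697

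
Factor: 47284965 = 3^4*5^1*7^1*13^1*1283^1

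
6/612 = 1/102= 0.01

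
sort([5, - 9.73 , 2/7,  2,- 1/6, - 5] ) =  [ - 9.73,  -  5, - 1/6, 2/7 , 2,  5 ]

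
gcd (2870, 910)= 70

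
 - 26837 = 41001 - 67838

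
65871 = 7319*9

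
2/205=2/205 =0.01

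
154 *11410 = 1757140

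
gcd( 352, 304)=16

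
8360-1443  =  6917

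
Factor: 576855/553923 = 64095/61547=3^1*5^1*4273^1*61547^(-1 )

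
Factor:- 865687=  - 865687^1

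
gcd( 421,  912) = 1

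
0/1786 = 0 = 0.00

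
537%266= 5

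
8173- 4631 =3542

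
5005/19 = 5005/19=263.42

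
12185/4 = 3046 + 1/4 = 3046.25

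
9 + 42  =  51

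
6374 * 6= 38244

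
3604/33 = 3604/33 =109.21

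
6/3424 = 3/1712  =  0.00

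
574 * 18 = 10332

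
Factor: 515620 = 2^2*5^1 * 7^1*29^1*127^1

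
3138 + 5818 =8956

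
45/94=45/94 = 0.48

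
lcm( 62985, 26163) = 1700595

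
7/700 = 1/100 = 0.01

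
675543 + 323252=998795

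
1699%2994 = 1699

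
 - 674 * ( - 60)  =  40440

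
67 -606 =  - 539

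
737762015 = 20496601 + 717265414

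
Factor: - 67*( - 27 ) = 3^3*67^1 = 1809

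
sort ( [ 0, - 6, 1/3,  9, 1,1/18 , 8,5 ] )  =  [ - 6,0,1/18, 1/3,  1, 5, 8,  9]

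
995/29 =34+9/29 = 34.31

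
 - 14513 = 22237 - 36750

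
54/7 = 54/7 = 7.71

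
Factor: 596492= 2^2*13^1 * 11471^1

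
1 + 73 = 74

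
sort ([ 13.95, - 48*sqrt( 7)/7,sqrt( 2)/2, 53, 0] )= [ - 48*sqrt (7 )/7, 0, sqrt( 2)/2, 13.95,53]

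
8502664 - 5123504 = 3379160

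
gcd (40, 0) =40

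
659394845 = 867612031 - 208217186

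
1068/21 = 356/7 = 50.86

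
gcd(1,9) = 1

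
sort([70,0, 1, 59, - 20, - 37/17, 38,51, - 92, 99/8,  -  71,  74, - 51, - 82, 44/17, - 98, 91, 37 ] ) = [ - 98, - 92, - 82,  -  71, - 51,  -  20, -37/17, 0,1,44/17,99/8,37, 38, 51, 59, 70, 74 , 91] 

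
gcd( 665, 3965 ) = 5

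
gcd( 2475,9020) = 55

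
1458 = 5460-4002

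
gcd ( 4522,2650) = 2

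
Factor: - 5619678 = - 2^1*3^1*29^1 *32297^1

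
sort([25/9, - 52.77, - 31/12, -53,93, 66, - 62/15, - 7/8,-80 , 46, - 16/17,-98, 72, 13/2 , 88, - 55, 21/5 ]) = [ - 98, - 80, - 55, - 53, - 52.77, - 62/15, - 31/12, - 16/17, - 7/8, 25/9, 21/5 , 13/2,46, 66,72, 88,93] 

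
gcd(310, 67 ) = 1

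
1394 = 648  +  746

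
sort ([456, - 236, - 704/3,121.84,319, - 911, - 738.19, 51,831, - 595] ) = [ - 911 ,  -  738.19, - 595, - 236, - 704/3,51, 121.84,319,  456, 831]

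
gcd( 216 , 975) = 3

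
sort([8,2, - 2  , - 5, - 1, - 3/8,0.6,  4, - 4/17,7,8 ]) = [  -  5 , - 2, - 1, - 3/8, - 4/17, 0.6, 2,4,7, 8, 8]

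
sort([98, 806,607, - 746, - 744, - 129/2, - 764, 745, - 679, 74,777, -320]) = [ - 764, -746, -744, - 679, - 320, - 129/2, 74, 98, 607, 745, 777, 806] 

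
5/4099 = 5/4099 = 0.00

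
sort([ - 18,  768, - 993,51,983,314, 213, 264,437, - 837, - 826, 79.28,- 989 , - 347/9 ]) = [-993, - 989 ,  -  837, - 826, - 347/9 , - 18,51, 79.28,213, 264,314,437 , 768, 983]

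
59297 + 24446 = 83743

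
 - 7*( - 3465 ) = 24255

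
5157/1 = 5157= 5157.00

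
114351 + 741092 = 855443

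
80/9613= 80/9613 = 0.01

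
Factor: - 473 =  - 11^1*43^1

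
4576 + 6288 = 10864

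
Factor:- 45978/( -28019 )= 2^1 *3^1*79^1*97^1*28019^( - 1 ) 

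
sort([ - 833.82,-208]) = [ - 833.82,-208]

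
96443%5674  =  5659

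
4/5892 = 1/1473 = 0.00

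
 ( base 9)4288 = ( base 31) 38r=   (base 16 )c56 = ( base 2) 110001010110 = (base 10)3158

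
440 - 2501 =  - 2061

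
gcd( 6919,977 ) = 1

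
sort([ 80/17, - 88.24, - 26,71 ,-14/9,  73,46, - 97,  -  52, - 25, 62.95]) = [-97, - 88.24, - 52,  -  26, -25,-14/9,  80/17,46, 62.95, 71,73] 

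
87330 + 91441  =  178771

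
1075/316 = 3 + 127/316 =3.40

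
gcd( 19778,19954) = 22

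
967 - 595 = 372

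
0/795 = 0  =  0.00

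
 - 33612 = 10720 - 44332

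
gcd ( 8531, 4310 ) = 1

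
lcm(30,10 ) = 30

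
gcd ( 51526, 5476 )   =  2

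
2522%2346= 176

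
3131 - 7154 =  - 4023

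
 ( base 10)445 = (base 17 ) 193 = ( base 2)110111101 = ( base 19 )148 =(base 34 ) d3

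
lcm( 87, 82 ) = 7134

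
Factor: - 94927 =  - 7^1*71^1*191^1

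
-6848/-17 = 6848/17 = 402.82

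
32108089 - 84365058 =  - 52256969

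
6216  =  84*74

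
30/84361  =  30/84361 = 0.00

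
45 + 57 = 102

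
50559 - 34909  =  15650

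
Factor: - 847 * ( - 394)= 2^1*7^1 * 11^2*197^1 = 333718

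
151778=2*75889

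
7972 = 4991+2981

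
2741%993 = 755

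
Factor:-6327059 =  - 659^1*9601^1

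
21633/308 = 70 + 73/308 = 70.24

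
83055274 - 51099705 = 31955569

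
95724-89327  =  6397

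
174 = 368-194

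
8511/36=2837/12 = 236.42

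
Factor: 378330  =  2^1*3^1*5^1*12611^1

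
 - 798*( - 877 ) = 699846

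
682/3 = 682/3 = 227.33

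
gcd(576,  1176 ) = 24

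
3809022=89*42798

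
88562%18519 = 14486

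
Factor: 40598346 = 2^1 *3^1*17^1*398023^1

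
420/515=84/103=   0.82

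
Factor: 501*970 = 2^1*3^1* 5^1*97^1*167^1= 485970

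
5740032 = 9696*592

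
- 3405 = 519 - 3924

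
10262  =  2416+7846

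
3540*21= 74340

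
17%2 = 1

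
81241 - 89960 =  - 8719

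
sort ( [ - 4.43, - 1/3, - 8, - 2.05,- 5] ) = [-8,-5,- 4.43, - 2.05 , - 1/3 ]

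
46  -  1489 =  - 1443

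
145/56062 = 145/56062 = 0.00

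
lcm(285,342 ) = 1710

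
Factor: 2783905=5^1 * 556781^1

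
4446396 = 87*51108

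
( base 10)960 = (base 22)1LE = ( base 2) 1111000000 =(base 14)4c8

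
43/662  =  43/662= 0.06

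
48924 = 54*906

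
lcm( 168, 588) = 1176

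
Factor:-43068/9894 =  - 2^1*17^(-1)*37^1= - 74/17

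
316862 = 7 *45266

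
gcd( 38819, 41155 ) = 1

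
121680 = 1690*72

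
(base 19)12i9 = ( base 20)JGC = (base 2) 1111011111100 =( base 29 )9cf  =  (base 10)7932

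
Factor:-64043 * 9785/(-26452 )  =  626660755/26452 = 2^( - 2 )*5^1*7^2*17^ (  -  1)*19^1* 103^1 * 389^( - 1 ) * 1307^1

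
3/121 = 3/121 = 0.02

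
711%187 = 150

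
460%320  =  140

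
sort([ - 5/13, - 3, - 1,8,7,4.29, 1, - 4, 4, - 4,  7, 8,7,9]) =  [ - 4, - 4, - 3, - 1, - 5/13, 1,4,4.29,7,7, 7 , 8, 8,9 ] 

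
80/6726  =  40/3363 = 0.01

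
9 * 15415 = 138735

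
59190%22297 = 14596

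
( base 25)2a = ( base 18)36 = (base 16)3c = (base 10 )60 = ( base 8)74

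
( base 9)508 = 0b110011101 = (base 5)3123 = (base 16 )19D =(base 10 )413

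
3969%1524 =921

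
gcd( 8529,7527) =3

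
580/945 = 116/189 = 0.61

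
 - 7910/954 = - 3955/477 = - 8.29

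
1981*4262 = 8443022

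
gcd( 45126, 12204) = 18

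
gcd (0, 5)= 5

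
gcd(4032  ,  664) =8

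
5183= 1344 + 3839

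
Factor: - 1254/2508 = -2^( - 1 )= - 1/2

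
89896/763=117 + 625/763 = 117.82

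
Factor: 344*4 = 2^5*43^1   =  1376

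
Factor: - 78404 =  - 2^2*17^1 *1153^1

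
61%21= 19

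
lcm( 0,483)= 0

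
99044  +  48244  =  147288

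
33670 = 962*35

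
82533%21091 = 19260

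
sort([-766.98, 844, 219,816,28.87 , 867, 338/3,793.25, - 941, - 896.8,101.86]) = [ - 941, - 896.8,  -  766.98,28.87,101.86, 338/3,219,793.25, 816, 844,867] 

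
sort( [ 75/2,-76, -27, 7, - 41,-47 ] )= [ - 76,-47,-41, - 27,7, 75/2] 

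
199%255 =199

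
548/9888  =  137/2472 = 0.06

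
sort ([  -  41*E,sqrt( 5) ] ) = [ - 41*E,  sqrt(5)] 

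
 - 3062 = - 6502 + 3440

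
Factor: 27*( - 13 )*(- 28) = 2^2 *3^3  *7^1*  13^1 = 9828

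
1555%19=16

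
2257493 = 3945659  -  1688166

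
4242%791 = 287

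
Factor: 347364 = 2^2*3^2*9649^1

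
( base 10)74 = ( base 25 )2O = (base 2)1001010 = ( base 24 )32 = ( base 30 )2E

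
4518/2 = 2259 = 2259.00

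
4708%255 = 118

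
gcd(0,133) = 133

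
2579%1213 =153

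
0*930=0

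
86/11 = 7+9/11  =  7.82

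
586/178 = 293/89 = 3.29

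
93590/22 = 46795/11 = 4254.09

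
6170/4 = 1542 + 1/2 = 1542.50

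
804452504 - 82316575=722135929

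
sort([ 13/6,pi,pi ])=[13/6 , pi,pi]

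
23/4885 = 23/4885=0.00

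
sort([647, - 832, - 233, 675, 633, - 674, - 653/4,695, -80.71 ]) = [ - 832,- 674,-233, - 653/4,-80.71,633, 647,675, 695 ]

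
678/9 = 75 + 1/3= 75.33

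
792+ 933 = 1725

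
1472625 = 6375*231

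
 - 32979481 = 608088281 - 641067762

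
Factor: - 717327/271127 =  - 3^2*13^1*6131^1*271127^ (-1 )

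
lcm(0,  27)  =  0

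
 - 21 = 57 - 78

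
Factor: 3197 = 23^1* 139^1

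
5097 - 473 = 4624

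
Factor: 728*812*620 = 2^7*5^1*7^2*13^1*29^1*31^1 = 366504320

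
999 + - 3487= - 2488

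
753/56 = 13+ 25/56 = 13.45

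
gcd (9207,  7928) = 1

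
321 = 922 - 601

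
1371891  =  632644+739247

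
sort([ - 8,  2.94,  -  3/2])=[ - 8, - 3/2, 2.94]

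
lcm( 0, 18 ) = 0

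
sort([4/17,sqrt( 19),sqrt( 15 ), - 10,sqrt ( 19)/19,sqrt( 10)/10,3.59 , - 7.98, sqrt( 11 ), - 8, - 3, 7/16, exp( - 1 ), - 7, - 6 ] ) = [ - 10, - 8, - 7.98, - 7, - 6,  -  3,sqrt(19)/19, 4/17,sqrt( 10)/10,exp( - 1), 7/16,sqrt( 11 ),3.59, sqrt(15 ),sqrt( 19)]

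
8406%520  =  86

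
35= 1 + 34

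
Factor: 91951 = 91951^1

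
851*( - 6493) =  - 5525543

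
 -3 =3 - 6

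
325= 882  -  557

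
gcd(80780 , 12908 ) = 28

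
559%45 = 19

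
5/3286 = 5/3286= 0.00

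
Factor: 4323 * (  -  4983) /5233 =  - 21541509/5233  =  -3^2 * 11^2 * 131^1*151^1*5233^( - 1)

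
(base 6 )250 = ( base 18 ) 5c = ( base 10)102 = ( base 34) 30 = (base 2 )1100110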